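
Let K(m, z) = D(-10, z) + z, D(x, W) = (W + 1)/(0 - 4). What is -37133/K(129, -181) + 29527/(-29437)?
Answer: 1089068449/4003432 ≈ 272.03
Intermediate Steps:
D(x, W) = -¼ - W/4 (D(x, W) = (1 + W)/(-4) = -(1 + W)/4 = -¼ - W/4)
K(m, z) = -¼ + 3*z/4 (K(m, z) = (-¼ - z/4) + z = -¼ + 3*z/4)
-37133/K(129, -181) + 29527/(-29437) = -37133/(-¼ + (¾)*(-181)) + 29527/(-29437) = -37133/(-¼ - 543/4) + 29527*(-1/29437) = -37133/(-136) - 29527/29437 = -37133*(-1/136) - 29527/29437 = 37133/136 - 29527/29437 = 1089068449/4003432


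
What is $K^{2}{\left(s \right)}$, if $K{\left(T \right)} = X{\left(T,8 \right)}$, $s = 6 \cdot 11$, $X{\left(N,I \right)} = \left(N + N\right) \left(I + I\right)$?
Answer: $4460544$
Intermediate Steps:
$X{\left(N,I \right)} = 4 I N$ ($X{\left(N,I \right)} = 2 N 2 I = 4 I N$)
$s = 66$
$K{\left(T \right)} = 32 T$ ($K{\left(T \right)} = 4 \cdot 8 T = 32 T$)
$K^{2}{\left(s \right)} = \left(32 \cdot 66\right)^{2} = 2112^{2} = 4460544$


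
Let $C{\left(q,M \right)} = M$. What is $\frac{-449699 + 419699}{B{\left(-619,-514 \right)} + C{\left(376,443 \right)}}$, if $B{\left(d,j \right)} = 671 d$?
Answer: $\frac{5000}{69151} \approx 0.072306$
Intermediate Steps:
$\frac{-449699 + 419699}{B{\left(-619,-514 \right)} + C{\left(376,443 \right)}} = \frac{-449699 + 419699}{671 \left(-619\right) + 443} = - \frac{30000}{-415349 + 443} = - \frac{30000}{-414906} = \left(-30000\right) \left(- \frac{1}{414906}\right) = \frac{5000}{69151}$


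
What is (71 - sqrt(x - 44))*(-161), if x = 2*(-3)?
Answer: -11431 + 805*I*sqrt(2) ≈ -11431.0 + 1138.4*I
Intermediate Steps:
x = -6
(71 - sqrt(x - 44))*(-161) = (71 - sqrt(-6 - 44))*(-161) = (71 - sqrt(-50))*(-161) = (71 - 5*I*sqrt(2))*(-161) = -11431 + 805*I*sqrt(2)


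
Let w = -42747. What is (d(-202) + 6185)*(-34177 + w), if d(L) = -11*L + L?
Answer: -631161420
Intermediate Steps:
d(L) = -10*L
(d(-202) + 6185)*(-34177 + w) = (-10*(-202) + 6185)*(-34177 - 42747) = (2020 + 6185)*(-76924) = 8205*(-76924) = -631161420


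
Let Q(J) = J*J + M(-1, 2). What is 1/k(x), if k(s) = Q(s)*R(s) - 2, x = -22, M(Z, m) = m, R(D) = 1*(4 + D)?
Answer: -1/8750 ≈ -0.00011429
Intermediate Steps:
R(D) = 4 + D
Q(J) = 2 + J² (Q(J) = J*J + 2 = J² + 2 = 2 + J²)
k(s) = -2 + (2 + s²)*(4 + s) (k(s) = (2 + s²)*(4 + s) - 2 = -2 + (2 + s²)*(4 + s))
1/k(x) = 1/(-2 + (2 + (-22)²)*(4 - 22)) = 1/(-2 + (2 + 484)*(-18)) = 1/(-2 + 486*(-18)) = 1/(-2 - 8748) = 1/(-8750) = -1/8750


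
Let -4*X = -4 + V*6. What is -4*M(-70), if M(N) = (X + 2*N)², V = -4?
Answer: -70756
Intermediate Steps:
X = 7 (X = -(-4 - 4*6)/4 = -(-4 - 24)/4 = -¼*(-28) = 7)
M(N) = (7 + 2*N)²
-4*M(-70) = -4*(7 + 2*(-70))² = -4*(7 - 140)² = -4*(-133)² = -4*17689 = -70756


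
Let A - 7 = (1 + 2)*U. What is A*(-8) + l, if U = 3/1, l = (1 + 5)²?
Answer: -92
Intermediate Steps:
l = 36 (l = 6² = 36)
U = 3 (U = 3*1 = 3)
A = 16 (A = 7 + (1 + 2)*3 = 7 + 3*3 = 7 + 9 = 16)
A*(-8) + l = 16*(-8) + 36 = -128 + 36 = -92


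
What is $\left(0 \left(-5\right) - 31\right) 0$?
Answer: $0$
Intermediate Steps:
$\left(0 \left(-5\right) - 31\right) 0 = \left(0 - 31\right) 0 = \left(-31\right) 0 = 0$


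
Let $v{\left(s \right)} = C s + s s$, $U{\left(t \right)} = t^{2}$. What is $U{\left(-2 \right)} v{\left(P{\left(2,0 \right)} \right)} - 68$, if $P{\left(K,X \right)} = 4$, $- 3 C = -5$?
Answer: $\frac{68}{3} \approx 22.667$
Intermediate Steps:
$C = \frac{5}{3}$ ($C = \left(- \frac{1}{3}\right) \left(-5\right) = \frac{5}{3} \approx 1.6667$)
$v{\left(s \right)} = s^{2} + \frac{5 s}{3}$ ($v{\left(s \right)} = \frac{5 s}{3} + s s = \frac{5 s}{3} + s^{2} = s^{2} + \frac{5 s}{3}$)
$U{\left(-2 \right)} v{\left(P{\left(2,0 \right)} \right)} - 68 = \left(-2\right)^{2} \cdot \frac{1}{3} \cdot 4 \left(5 + 3 \cdot 4\right) - 68 = 4 \cdot \frac{1}{3} \cdot 4 \left(5 + 12\right) - 68 = 4 \cdot \frac{1}{3} \cdot 4 \cdot 17 - 68 = 4 \cdot \frac{68}{3} - 68 = \frac{272}{3} - 68 = \frac{68}{3}$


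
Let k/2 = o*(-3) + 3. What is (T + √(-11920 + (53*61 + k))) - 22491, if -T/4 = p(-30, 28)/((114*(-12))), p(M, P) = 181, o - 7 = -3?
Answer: -7691741/342 + I*√8705 ≈ -22490.0 + 93.301*I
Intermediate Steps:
o = 4 (o = 7 - 3 = 4)
k = -18 (k = 2*(4*(-3) + 3) = 2*(-12 + 3) = 2*(-9) = -18)
T = 181/342 (T = -724/(114*(-12)) = -724/(-1368) = -724*(-1)/1368 = -4*(-181/1368) = 181/342 ≈ 0.52924)
(T + √(-11920 + (53*61 + k))) - 22491 = (181/342 + √(-11920 + (53*61 - 18))) - 22491 = (181/342 + √(-11920 + (3233 - 18))) - 22491 = (181/342 + √(-11920 + 3215)) - 22491 = (181/342 + √(-8705)) - 22491 = (181/342 + I*√8705) - 22491 = -7691741/342 + I*√8705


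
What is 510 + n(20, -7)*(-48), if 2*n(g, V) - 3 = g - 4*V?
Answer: -714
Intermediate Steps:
n(g, V) = 3/2 + g/2 - 2*V (n(g, V) = 3/2 + (g - 4*V)/2 = 3/2 + (g/2 - 2*V) = 3/2 + g/2 - 2*V)
510 + n(20, -7)*(-48) = 510 + (3/2 + (1/2)*20 - 2*(-7))*(-48) = 510 + (3/2 + 10 + 14)*(-48) = 510 + (51/2)*(-48) = 510 - 1224 = -714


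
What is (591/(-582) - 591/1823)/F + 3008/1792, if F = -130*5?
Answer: 10401577/6189085 ≈ 1.6806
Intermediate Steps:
F = -650
(591/(-582) - 591/1823)/F + 3008/1792 = (591/(-582) - 591/1823)/(-650) + 3008/1792 = (591*(-1/582) - 591*1/1823)*(-1/650) + 3008*(1/1792) = (-197/194 - 591/1823)*(-1/650) + 47/28 = -473785/353662*(-1/650) + 47/28 = 7289/3536620 + 47/28 = 10401577/6189085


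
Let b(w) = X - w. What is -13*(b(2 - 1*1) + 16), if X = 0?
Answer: -195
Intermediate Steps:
b(w) = -w (b(w) = 0 - w = -w)
-13*(b(2 - 1*1) + 16) = -13*(-(2 - 1*1) + 16) = -13*(-(2 - 1) + 16) = -13*(-1*1 + 16) = -13*(-1 + 16) = -13*15 = -195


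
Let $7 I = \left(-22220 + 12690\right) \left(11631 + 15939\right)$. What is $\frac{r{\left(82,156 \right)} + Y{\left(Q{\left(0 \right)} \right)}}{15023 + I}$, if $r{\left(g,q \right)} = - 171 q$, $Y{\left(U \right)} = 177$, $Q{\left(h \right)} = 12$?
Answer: $\frac{185493}{262636939} \approx 0.00070627$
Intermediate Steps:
$I = - \frac{262742100}{7}$ ($I = \frac{\left(-22220 + 12690\right) \left(11631 + 15939\right)}{7} = \frac{\left(-9530\right) 27570}{7} = \frac{1}{7} \left(-262742100\right) = - \frac{262742100}{7} \approx -3.7535 \cdot 10^{7}$)
$\frac{r{\left(82,156 \right)} + Y{\left(Q{\left(0 \right)} \right)}}{15023 + I} = \frac{\left(-171\right) 156 + 177}{15023 - \frac{262742100}{7}} = \frac{-26676 + 177}{- \frac{262636939}{7}} = \left(-26499\right) \left(- \frac{7}{262636939}\right) = \frac{185493}{262636939}$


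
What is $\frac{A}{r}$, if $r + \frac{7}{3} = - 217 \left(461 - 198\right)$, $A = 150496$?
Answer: $- \frac{112872}{42805} \approx -2.6369$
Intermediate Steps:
$r = - \frac{171220}{3}$ ($r = - \frac{7}{3} - 217 \left(461 - 198\right) = - \frac{7}{3} - 57071 = - \frac{171220}{3} \approx -57073.0$)
$\frac{A}{r} = \frac{150496}{- \frac{171220}{3}} = 150496 \left(- \frac{3}{171220}\right) = - \frac{112872}{42805}$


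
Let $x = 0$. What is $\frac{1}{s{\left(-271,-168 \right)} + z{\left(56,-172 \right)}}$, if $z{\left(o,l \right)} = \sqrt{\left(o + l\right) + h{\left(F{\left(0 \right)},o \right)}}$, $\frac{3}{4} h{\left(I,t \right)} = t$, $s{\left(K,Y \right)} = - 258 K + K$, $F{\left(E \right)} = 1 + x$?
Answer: $\frac{208941}{14552113951} - \frac{2 i \sqrt{93}}{14552113951} \approx 1.4358 \cdot 10^{-5} - 1.3254 \cdot 10^{-9} i$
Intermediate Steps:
$F{\left(E \right)} = 1$ ($F{\left(E \right)} = 1 + 0 = 1$)
$s{\left(K,Y \right)} = - 257 K$
$h{\left(I,t \right)} = \frac{4 t}{3}$
$z{\left(o,l \right)} = \sqrt{l + \frac{7 o}{3}}$ ($z{\left(o,l \right)} = \sqrt{\left(o + l\right) + \frac{4 o}{3}} = \sqrt{\left(l + o\right) + \frac{4 o}{3}} = \sqrt{l + \frac{7 o}{3}}$)
$\frac{1}{s{\left(-271,-168 \right)} + z{\left(56,-172 \right)}} = \frac{1}{\left(-257\right) \left(-271\right) + \frac{\sqrt{9 \left(-172\right) + 21 \cdot 56}}{3}} = \frac{1}{69647 + \frac{\sqrt{-1548 + 1176}}{3}} = \frac{1}{69647 + \frac{\sqrt{-372}}{3}} = \frac{1}{69647 + \frac{2 i \sqrt{93}}{3}}$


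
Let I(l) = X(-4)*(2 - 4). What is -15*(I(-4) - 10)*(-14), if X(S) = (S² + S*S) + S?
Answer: -13860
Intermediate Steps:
X(S) = S + 2*S² (X(S) = (S² + S²) + S = 2*S² + S = S + 2*S²)
I(l) = -56 (I(l) = (-4*(1 + 2*(-4)))*(2 - 4) = -4*(1 - 8)*(-2) = -4*(-7)*(-2) = 28*(-2) = -56)
-15*(I(-4) - 10)*(-14) = -15*(-56 - 10)*(-14) = -(-990)*(-14) = -15*924 = -13860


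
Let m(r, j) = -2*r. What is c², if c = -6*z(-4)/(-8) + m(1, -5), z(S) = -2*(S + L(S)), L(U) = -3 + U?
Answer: 841/4 ≈ 210.25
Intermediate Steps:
z(S) = 6 - 4*S (z(S) = -2*(S + (-3 + S)) = -2*(-3 + 2*S) = 6 - 4*S)
c = 29/2 (c = -6*(6 - 4*(-4))/(-8) - 2*1 = -6*(6 + 16)*(-1)/8 - 2 = -132*(-1)/8 - 2 = -6*(-11/4) - 2 = 33/2 - 2 = 29/2 ≈ 14.500)
c² = (29/2)² = 841/4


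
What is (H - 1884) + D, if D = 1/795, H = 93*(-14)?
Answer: -2532869/795 ≈ -3186.0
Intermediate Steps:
H = -1302
D = 1/795 ≈ 0.0012579
(H - 1884) + D = (-1302 - 1884) + 1/795 = -3186 + 1/795 = -2532869/795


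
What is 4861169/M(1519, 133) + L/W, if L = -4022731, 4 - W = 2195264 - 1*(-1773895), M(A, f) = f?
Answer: 1015540435022/27784085 ≈ 36551.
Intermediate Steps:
W = -3969155 (W = 4 - (2195264 - 1*(-1773895)) = 4 - (2195264 + 1773895) = 4 - 1*3969159 = 4 - 3969159 = -3969155)
4861169/M(1519, 133) + L/W = 4861169/133 - 4022731/(-3969155) = 4861169*(1/133) - 4022731*(-1/3969155) = 255851/7 + 4022731/3969155 = 1015540435022/27784085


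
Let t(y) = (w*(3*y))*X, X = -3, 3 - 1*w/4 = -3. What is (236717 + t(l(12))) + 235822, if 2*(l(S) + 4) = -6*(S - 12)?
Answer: 473403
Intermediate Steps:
w = 24 (w = 12 - 4*(-3) = 12 + 12 = 24)
l(S) = 32 - 3*S (l(S) = -4 + (-6*(S - 12))/2 = -4 + (-6*(-12 + S))/2 = -4 + (72 - 6*S)/2 = -4 + (36 - 3*S) = 32 - 3*S)
t(y) = -216*y (t(y) = (24*(3*y))*(-3) = (72*y)*(-3) = -216*y)
(236717 + t(l(12))) + 235822 = (236717 - 216*(32 - 3*12)) + 235822 = (236717 - 216*(32 - 36)) + 235822 = (236717 - 216*(-4)) + 235822 = (236717 + 864) + 235822 = 237581 + 235822 = 473403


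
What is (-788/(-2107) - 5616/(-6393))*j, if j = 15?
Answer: 84352980/4490017 ≈ 18.787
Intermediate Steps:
(-788/(-2107) - 5616/(-6393))*j = (-788/(-2107) - 5616/(-6393))*15 = (-788*(-1/2107) - 5616*(-1/6393))*15 = (788/2107 + 1872/2131)*15 = (5623532/4490017)*15 = 84352980/4490017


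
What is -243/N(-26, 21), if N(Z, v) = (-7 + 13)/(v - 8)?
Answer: -1053/2 ≈ -526.50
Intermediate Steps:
N(Z, v) = 6/(-8 + v)
-243/N(-26, 21) = -243/(6/(-8 + 21)) = -243/(6/13) = -243/(6*(1/13)) = -243/6/13 = -243*13/6 = -1053/2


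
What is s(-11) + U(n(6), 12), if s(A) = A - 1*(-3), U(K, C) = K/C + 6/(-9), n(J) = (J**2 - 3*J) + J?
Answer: -20/3 ≈ -6.6667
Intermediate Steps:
n(J) = J**2 - 2*J
U(K, C) = -2/3 + K/C (U(K, C) = K/C + 6*(-1/9) = K/C - 2/3 = -2/3 + K/C)
s(A) = 3 + A (s(A) = A + 3 = 3 + A)
s(-11) + U(n(6), 12) = (3 - 11) + (-2/3 + (6*(-2 + 6))/12) = -8 + (-2/3 + (6*4)*(1/12)) = -8 + (-2/3 + 24*(1/12)) = -8 + (-2/3 + 2) = -8 + 4/3 = -20/3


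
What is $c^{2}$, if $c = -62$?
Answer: $3844$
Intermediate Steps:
$c^{2} = \left(-62\right)^{2} = 3844$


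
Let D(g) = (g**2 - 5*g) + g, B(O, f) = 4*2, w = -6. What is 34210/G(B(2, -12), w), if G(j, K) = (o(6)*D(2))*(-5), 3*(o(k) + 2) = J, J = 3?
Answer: -3421/2 ≈ -1710.5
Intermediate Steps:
B(O, f) = 8
o(k) = -1 (o(k) = -2 + (1/3)*3 = -2 + 1 = -1)
D(g) = g**2 - 4*g
G(j, K) = -20 (G(j, K) = -2*(-4 + 2)*(-5) = -2*(-2)*(-5) = -1*(-4)*(-5) = 4*(-5) = -20)
34210/G(B(2, -12), w) = 34210/(-20) = 34210*(-1/20) = -3421/2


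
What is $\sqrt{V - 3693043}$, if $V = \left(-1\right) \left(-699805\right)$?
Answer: $3 i \sqrt{332582} \approx 1730.1 i$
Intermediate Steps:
$V = 699805$
$\sqrt{V - 3693043} = \sqrt{699805 - 3693043} = \sqrt{-2993238} = 3 i \sqrt{332582}$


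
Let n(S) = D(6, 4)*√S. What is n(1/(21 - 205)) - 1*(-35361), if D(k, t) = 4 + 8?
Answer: 35361 + 3*I*√46/23 ≈ 35361.0 + 0.88465*I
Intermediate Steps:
D(k, t) = 12
n(S) = 12*√S
n(1/(21 - 205)) - 1*(-35361) = 12*√(1/(21 - 205)) - 1*(-35361) = 12*√(1/(-184)) + 35361 = 12*√(-1/184) + 35361 = 12*(I*√46/92) + 35361 = 3*I*√46/23 + 35361 = 35361 + 3*I*√46/23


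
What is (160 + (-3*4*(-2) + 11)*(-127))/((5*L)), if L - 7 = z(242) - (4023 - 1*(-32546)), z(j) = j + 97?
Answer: 857/36223 ≈ 0.023659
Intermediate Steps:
z(j) = 97 + j
L = -36223 (L = 7 + ((97 + 242) - (4023 - 1*(-32546))) = 7 + (339 - (4023 + 32546)) = 7 + (339 - 1*36569) = 7 + (339 - 36569) = 7 - 36230 = -36223)
(160 + (-3*4*(-2) + 11)*(-127))/((5*L)) = (160 + (-3*4*(-2) + 11)*(-127))/((5*(-36223))) = (160 + (-12*(-2) + 11)*(-127))/(-181115) = (160 + (24 + 11)*(-127))*(-1/181115) = (160 + 35*(-127))*(-1/181115) = (160 - 4445)*(-1/181115) = -4285*(-1/181115) = 857/36223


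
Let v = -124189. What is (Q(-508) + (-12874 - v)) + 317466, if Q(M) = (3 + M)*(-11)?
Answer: 434336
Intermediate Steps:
Q(M) = -33 - 11*M
(Q(-508) + (-12874 - v)) + 317466 = ((-33 - 11*(-508)) + (-12874 - 1*(-124189))) + 317466 = ((-33 + 5588) + (-12874 + 124189)) + 317466 = (5555 + 111315) + 317466 = 116870 + 317466 = 434336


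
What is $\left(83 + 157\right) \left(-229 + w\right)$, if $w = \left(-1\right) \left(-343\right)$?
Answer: $27360$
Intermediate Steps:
$w = 343$
$\left(83 + 157\right) \left(-229 + w\right) = \left(83 + 157\right) \left(-229 + 343\right) = 240 \cdot 114 = 27360$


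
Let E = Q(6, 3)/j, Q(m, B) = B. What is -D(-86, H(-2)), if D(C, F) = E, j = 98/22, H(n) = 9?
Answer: -33/49 ≈ -0.67347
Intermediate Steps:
j = 49/11 (j = 98*(1/22) = 49/11 ≈ 4.4545)
E = 33/49 (E = 3/(49/11) = 3*(11/49) = 33/49 ≈ 0.67347)
D(C, F) = 33/49
-D(-86, H(-2)) = -1*33/49 = -33/49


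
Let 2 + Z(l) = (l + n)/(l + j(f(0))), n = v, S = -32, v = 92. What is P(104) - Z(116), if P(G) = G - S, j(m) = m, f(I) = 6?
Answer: 8314/61 ≈ 136.30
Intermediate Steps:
n = 92
Z(l) = -2 + (92 + l)/(6 + l) (Z(l) = -2 + (l + 92)/(l + 6) = -2 + (92 + l)/(6 + l))
P(G) = 32 + G (P(G) = G - 1*(-32) = G + 32 = 32 + G)
P(104) - Z(116) = (32 + 104) - (80 - 1*116)/(6 + 116) = 136 - (80 - 116)/122 = 136 - (-36)/122 = 136 - 1*(-18/61) = 136 + 18/61 = 8314/61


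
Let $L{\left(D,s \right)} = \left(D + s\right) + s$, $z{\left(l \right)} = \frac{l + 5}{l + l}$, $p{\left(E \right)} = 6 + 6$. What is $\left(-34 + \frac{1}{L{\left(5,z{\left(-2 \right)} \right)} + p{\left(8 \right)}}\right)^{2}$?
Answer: $\frac{1106704}{961} \approx 1151.6$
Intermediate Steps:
$p{\left(E \right)} = 12$
$z{\left(l \right)} = \frac{5 + l}{2 l}$
$L{\left(D,s \right)} = D + 2 s$
$\left(-34 + \frac{1}{L{\left(5,z{\left(-2 \right)} \right)} + p{\left(8 \right)}}\right)^{2} = \left(-34 + \frac{1}{\left(5 + 2 \frac{5 - 2}{2 \left(-2\right)}\right) + 12}\right)^{2} = \left(-34 + \frac{1}{\left(5 + 2 \cdot \frac{1}{2} \left(- \frac{1}{2}\right) 3\right) + 12}\right)^{2} = \left(-34 + \frac{1}{\left(5 + 2 \left(- \frac{3}{4}\right)\right) + 12}\right)^{2} = \left(-34 + \frac{1}{\left(5 - \frac{3}{2}\right) + 12}\right)^{2} = \left(-34 + \frac{1}{\frac{7}{2} + 12}\right)^{2} = \left(-34 + \frac{1}{\frac{31}{2}}\right)^{2} = \left(-34 + \frac{2}{31}\right)^{2} = \left(- \frac{1052}{31}\right)^{2} = \frac{1106704}{961}$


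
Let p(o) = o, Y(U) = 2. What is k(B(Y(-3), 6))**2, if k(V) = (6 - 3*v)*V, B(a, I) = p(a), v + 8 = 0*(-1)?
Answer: 3600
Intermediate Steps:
v = -8 (v = -8 + 0*(-1) = -8 + 0 = -8)
B(a, I) = a
k(V) = 30*V (k(V) = (6 - 3*(-8))*V = (6 + 24)*V = 30*V)
k(B(Y(-3), 6))**2 = (30*2)**2 = 60**2 = 3600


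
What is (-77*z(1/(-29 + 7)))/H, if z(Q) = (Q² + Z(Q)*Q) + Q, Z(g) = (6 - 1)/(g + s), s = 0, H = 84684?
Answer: -16793/3726096 ≈ -0.0045069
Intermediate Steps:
Z(g) = 5/g (Z(g) = (6 - 1)/(g + 0) = 5/g)
z(Q) = 5 + Q + Q² (z(Q) = (Q² + (5/Q)*Q) + Q = (Q² + 5) + Q = (5 + Q²) + Q = 5 + Q + Q²)
(-77*z(1/(-29 + 7)))/H = -77*(5 + (1 + 1/(-29 + 7))/(-29 + 7))/84684 = -77*(5 + (1 + 1/(-22))/(-22))*(1/84684) = -77*(5 - (1 - 1/22)/22)*(1/84684) = -77*(5 - 1/22*21/22)*(1/84684) = -77*(5 - 21/484)*(1/84684) = -77*2399/484*(1/84684) = -16793/44*1/84684 = -16793/3726096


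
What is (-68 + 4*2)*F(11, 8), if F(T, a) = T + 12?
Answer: -1380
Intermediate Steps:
F(T, a) = 12 + T
(-68 + 4*2)*F(11, 8) = (-68 + 4*2)*(12 + 11) = (-68 + 8)*23 = -60*23 = -1380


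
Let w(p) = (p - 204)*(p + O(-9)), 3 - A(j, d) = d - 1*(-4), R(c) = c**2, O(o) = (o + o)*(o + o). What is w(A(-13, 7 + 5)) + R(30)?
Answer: -66587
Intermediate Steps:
O(o) = 4*o**2 (O(o) = (2*o)*(2*o) = 4*o**2)
A(j, d) = -1 - d (A(j, d) = 3 - (d - 1*(-4)) = 3 - (d + 4) = 3 - (4 + d) = 3 + (-4 - d) = -1 - d)
w(p) = (-204 + p)*(324 + p) (w(p) = (p - 204)*(p + 4*(-9)**2) = (-204 + p)*(p + 4*81) = (-204 + p)*(p + 324) = (-204 + p)*(324 + p))
w(A(-13, 7 + 5)) + R(30) = (-66096 + (-1 - (7 + 5))**2 + 120*(-1 - (7 + 5))) + 30**2 = (-66096 + (-1 - 1*12)**2 + 120*(-1 - 1*12)) + 900 = (-66096 + (-1 - 12)**2 + 120*(-1 - 12)) + 900 = (-66096 + (-13)**2 + 120*(-13)) + 900 = (-66096 + 169 - 1560) + 900 = -67487 + 900 = -66587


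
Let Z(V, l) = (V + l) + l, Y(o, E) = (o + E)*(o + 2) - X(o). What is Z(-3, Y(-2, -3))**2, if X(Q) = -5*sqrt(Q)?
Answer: (3 - 10*I*sqrt(2))**2 ≈ -191.0 - 84.853*I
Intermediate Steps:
Y(o, E) = 5*sqrt(o) + (2 + o)*(E + o) (Y(o, E) = (o + E)*(o + 2) - (-5)*sqrt(o) = (E + o)*(2 + o) + 5*sqrt(o) = (2 + o)*(E + o) + 5*sqrt(o) = 5*sqrt(o) + (2 + o)*(E + o))
Z(V, l) = V + 2*l
Z(-3, Y(-2, -3))**2 = (-3 + 2*((-2)**2 + 2*(-3) + 2*(-2) + 5*sqrt(-2) - 3*(-2)))**2 = (-3 + 2*(4 - 6 - 4 + 5*(I*sqrt(2)) + 6))**2 = (-3 + 2*(4 - 6 - 4 + 5*I*sqrt(2) + 6))**2 = (-3 + 2*(5*I*sqrt(2)))**2 = (-3 + 10*I*sqrt(2))**2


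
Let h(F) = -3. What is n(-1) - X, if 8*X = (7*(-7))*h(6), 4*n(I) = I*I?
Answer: -145/8 ≈ -18.125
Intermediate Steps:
n(I) = I²/4 (n(I) = (I*I)/4 = I²/4)
X = 147/8 (X = ((7*(-7))*(-3))/8 = (-49*(-3))/8 = (⅛)*147 = 147/8 ≈ 18.375)
n(-1) - X = (¼)*(-1)² - 1*147/8 = (¼)*1 - 147/8 = ¼ - 147/8 = -145/8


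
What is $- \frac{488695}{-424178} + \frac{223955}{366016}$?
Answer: $\frac{136933486555}{77627967424} \approx 1.764$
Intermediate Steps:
$- \frac{488695}{-424178} + \frac{223955}{366016} = \left(-488695\right) \left(- \frac{1}{424178}\right) + 223955 \cdot \frac{1}{366016} = \frac{488695}{424178} + \frac{223955}{366016} = \frac{136933486555}{77627967424}$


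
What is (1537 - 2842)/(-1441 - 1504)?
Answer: 261/589 ≈ 0.44312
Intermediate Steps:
(1537 - 2842)/(-1441 - 1504) = -1305/(-2945) = -1305*(-1/2945) = 261/589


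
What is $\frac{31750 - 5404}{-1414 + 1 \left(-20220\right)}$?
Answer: $- \frac{13173}{10817} \approx -1.2178$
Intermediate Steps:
$\frac{31750 - 5404}{-1414 + 1 \left(-20220\right)} = \frac{26346}{-1414 - 20220} = \frac{26346}{-21634} = 26346 \left(- \frac{1}{21634}\right) = - \frac{13173}{10817}$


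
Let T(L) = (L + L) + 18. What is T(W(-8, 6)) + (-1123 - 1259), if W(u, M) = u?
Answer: -2380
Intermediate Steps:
T(L) = 18 + 2*L (T(L) = 2*L + 18 = 18 + 2*L)
T(W(-8, 6)) + (-1123 - 1259) = (18 + 2*(-8)) + (-1123 - 1259) = (18 - 16) - 2382 = 2 - 2382 = -2380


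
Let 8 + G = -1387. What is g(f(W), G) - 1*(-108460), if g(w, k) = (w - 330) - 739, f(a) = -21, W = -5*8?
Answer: 107370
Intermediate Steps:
G = -1395 (G = -8 - 1387 = -1395)
W = -40
g(w, k) = -1069 + w (g(w, k) = (-330 + w) - 739 = -1069 + w)
g(f(W), G) - 1*(-108460) = (-1069 - 21) - 1*(-108460) = -1090 + 108460 = 107370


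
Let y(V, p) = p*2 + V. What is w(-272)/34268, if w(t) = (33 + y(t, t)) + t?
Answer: -1055/34268 ≈ -0.030787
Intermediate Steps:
y(V, p) = V + 2*p (y(V, p) = 2*p + V = V + 2*p)
w(t) = 33 + 4*t (w(t) = (33 + (t + 2*t)) + t = (33 + 3*t) + t = 33 + 4*t)
w(-272)/34268 = (33 + 4*(-272))/34268 = (33 - 1088)*(1/34268) = -1055*1/34268 = -1055/34268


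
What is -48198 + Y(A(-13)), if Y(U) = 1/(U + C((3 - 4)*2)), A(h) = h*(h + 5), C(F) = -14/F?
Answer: -5349977/111 ≈ -48198.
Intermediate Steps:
A(h) = h*(5 + h)
Y(U) = 1/(7 + U) (Y(U) = 1/(U - 14*1/(2*(3 - 4))) = 1/(U - 14/((-1*2))) = 1/(U - 14/(-2)) = 1/(U - 14*(-1/2)) = 1/(U + 7) = 1/(7 + U))
-48198 + Y(A(-13)) = -48198 + 1/(7 - 13*(5 - 13)) = -48198 + 1/(7 - 13*(-8)) = -48198 + 1/(7 + 104) = -48198 + 1/111 = -5349977/111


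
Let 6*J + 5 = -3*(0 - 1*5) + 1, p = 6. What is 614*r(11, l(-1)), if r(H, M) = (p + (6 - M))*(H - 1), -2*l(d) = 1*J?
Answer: 237925/3 ≈ 79308.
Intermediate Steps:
J = 11/6 (J = -⅚ + (-3*(0 - 1*5) + 1)/6 = -⅚ + (-3*(0 - 5) + 1)/6 = -⅚ + (-3*(-5) + 1)/6 = -⅚ + (15 + 1)/6 = -⅚ + (⅙)*16 = -⅚ + 8/3 = 11/6 ≈ 1.8333)
l(d) = -11/12 (l(d) = -11/(2*6) = -½*11/6 = -11/12)
r(H, M) = (-1 + H)*(12 - M) (r(H, M) = (6 + (6 - M))*(H - 1) = (12 - M)*(-1 + H) = (-1 + H)*(12 - M))
614*r(11, l(-1)) = 614*(-12 - 11/12 + 12*11 - 1*11*(-11/12)) = 614*(-12 - 11/12 + 132 + 121/12) = 614*(775/6) = 237925/3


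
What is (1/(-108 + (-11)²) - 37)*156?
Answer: -5760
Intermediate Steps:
(1/(-108 + (-11)²) - 37)*156 = (1/(-108 + 121) - 37)*156 = (1/13 - 37)*156 = -480/13*156 = -5760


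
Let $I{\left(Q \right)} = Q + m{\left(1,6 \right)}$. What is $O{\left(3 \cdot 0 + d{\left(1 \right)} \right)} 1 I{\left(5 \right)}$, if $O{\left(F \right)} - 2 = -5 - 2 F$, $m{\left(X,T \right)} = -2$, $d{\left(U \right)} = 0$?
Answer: $-9$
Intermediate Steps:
$O{\left(F \right)} = -3 - 2 F$ ($O{\left(F \right)} = 2 - \left(5 + 2 F\right) = -3 - 2 F$)
$I{\left(Q \right)} = -2 + Q$ ($I{\left(Q \right)} = Q - 2 = -2 + Q$)
$O{\left(3 \cdot 0 + d{\left(1 \right)} \right)} 1 I{\left(5 \right)} = \left(-3 - 2 \left(3 \cdot 0 + 0\right)\right) 1 \left(-2 + 5\right) = \left(-3 - 2 \left(0 + 0\right)\right) 1 \cdot 3 = \left(-3 - 0\right) 1 \cdot 3 = \left(-3 + 0\right) 1 \cdot 3 = \left(-3\right) 1 \cdot 3 = \left(-3\right) 3 = -9$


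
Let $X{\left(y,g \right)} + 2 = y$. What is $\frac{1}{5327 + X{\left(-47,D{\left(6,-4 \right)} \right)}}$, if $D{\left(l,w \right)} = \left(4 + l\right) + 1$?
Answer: $\frac{1}{5278} \approx 0.00018947$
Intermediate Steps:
$D{\left(l,w \right)} = 5 + l$
$X{\left(y,g \right)} = -2 + y$
$\frac{1}{5327 + X{\left(-47,D{\left(6,-4 \right)} \right)}} = \frac{1}{5327 - 49} = \frac{1}{5278}$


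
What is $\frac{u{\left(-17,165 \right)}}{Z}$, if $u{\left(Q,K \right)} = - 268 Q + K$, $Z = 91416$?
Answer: $\frac{4721}{91416} \approx 0.051643$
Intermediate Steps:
$u{\left(Q,K \right)} = K - 268 Q$
$\frac{u{\left(-17,165 \right)}}{Z} = \frac{165 - -4556}{91416} = \left(165 + 4556\right) \frac{1}{91416} = 4721 \cdot \frac{1}{91416} = \frac{4721}{91416}$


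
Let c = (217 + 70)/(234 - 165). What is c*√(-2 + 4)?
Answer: 287*√2/69 ≈ 5.8823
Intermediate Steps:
c = 287/69 ≈ 4.1594
c*√(-2 + 4) = 287*√(-2 + 4)/69 = 287*√2/69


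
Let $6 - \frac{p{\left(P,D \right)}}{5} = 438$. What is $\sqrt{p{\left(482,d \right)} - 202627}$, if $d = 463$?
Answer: $i \sqrt{204787} \approx 452.53 i$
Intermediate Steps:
$p{\left(P,D \right)} = -2160$ ($p{\left(P,D \right)} = 30 - 2190 = -2160$)
$\sqrt{p{\left(482,d \right)} - 202627} = \sqrt{-2160 - 202627} = \sqrt{-204787} = i \sqrt{204787}$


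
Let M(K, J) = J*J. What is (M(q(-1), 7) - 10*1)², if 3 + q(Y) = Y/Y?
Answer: 1521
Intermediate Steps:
q(Y) = -2 (q(Y) = -3 + Y/Y = -3 + 1 = -2)
M(K, J) = J²
(M(q(-1), 7) - 10*1)² = (7² - 10*1)² = (49 - 10)² = 39² = 1521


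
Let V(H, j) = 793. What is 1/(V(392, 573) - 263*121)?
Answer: -1/31030 ≈ -3.2227e-5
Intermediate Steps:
1/(V(392, 573) - 263*121) = 1/(793 - 263*121) = 1/(793 - 31823) = 1/(-31030) = -1/31030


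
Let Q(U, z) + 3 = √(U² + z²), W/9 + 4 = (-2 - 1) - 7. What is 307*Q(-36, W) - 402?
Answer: -1323 + 5526*√53 ≈ 38907.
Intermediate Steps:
W = -126 (W = -36 + 9*((-2 - 1) - 7) = -36 + 9*(-3 - 7) = -36 + 9*(-10) = -36 - 90 = -126)
Q(U, z) = -3 + √(U² + z²)
307*Q(-36, W) - 402 = 307*(-3 + √((-36)² + (-126)²)) - 402 = 307*(-3 + √(1296 + 15876)) - 402 = 307*(-3 + √17172) - 402 = 307*(-3 + 18*√53) - 402 = (-921 + 5526*√53) - 402 = -1323 + 5526*√53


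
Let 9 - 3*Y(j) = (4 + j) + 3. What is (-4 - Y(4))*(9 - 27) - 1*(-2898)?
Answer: 2958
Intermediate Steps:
Y(j) = ⅔ - j/3 (Y(j) = 3 - ((4 + j) + 3)/3 = 3 - (7 + j)/3 = 3 + (-7/3 - j/3) = ⅔ - j/3)
(-4 - Y(4))*(9 - 27) - 1*(-2898) = (-4 - (⅔ - ⅓*4))*(9 - 27) - 1*(-2898) = (-4 - (⅔ - 4/3))*(-18) + 2898 = (-4 - 1*(-⅔))*(-18) + 2898 = (-4 + ⅔)*(-18) + 2898 = -10/3*(-18) + 2898 = 60 + 2898 = 2958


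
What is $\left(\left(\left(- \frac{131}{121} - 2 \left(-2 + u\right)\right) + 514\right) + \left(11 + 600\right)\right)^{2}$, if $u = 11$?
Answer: $\frac{17906721856}{14641} \approx 1.2231 \cdot 10^{6}$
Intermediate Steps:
$\left(\left(\left(- \frac{131}{121} - 2 \left(-2 + u\right)\right) + 514\right) + \left(11 + 600\right)\right)^{2} = \left(\left(\left(- \frac{131}{121} - 2 \left(-2 + 11\right)\right) + 514\right) + \left(11 + 600\right)\right)^{2} = \left(\left(\left(\left(-131\right) \frac{1}{121} - 18\right) + 514\right) + 611\right)^{2} = \left(\left(\left(- \frac{131}{121} - 18\right) + 514\right) + 611\right)^{2} = \left(\left(- \frac{2309}{121} + 514\right) + 611\right)^{2} = \left(\frac{59885}{121} + 611\right)^{2} = \left(\frac{133816}{121}\right)^{2} = \frac{17906721856}{14641}$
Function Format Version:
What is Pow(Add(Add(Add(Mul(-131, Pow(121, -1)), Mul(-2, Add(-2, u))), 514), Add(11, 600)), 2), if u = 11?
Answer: Rational(17906721856, 14641) ≈ 1.2231e+6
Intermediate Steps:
Pow(Add(Add(Add(Mul(-131, Pow(121, -1)), Mul(-2, Add(-2, u))), 514), Add(11, 600)), 2) = Pow(Add(Add(Add(Mul(-131, Pow(121, -1)), Mul(-2, Add(-2, 11))), 514), Add(11, 600)), 2) = Pow(Add(Add(Add(Mul(-131, Rational(1, 121)), Mul(-2, 9)), 514), 611), 2) = Pow(Add(Add(Add(Rational(-131, 121), -18), 514), 611), 2) = Pow(Add(Add(Rational(-2309, 121), 514), 611), 2) = Pow(Add(Rational(59885, 121), 611), 2) = Pow(Rational(133816, 121), 2) = Rational(17906721856, 14641)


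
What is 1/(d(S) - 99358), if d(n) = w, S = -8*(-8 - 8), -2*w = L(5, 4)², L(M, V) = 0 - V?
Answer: -1/99366 ≈ -1.0064e-5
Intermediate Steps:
L(M, V) = -V
w = -8 (w = -(-1*4)²/2 = -½*(-4)² = -½*16 = -8)
S = 128 (S = -8*(-16) = 128)
d(n) = -8
1/(d(S) - 99358) = 1/(-8 - 99358) = 1/(-99366) = -1/99366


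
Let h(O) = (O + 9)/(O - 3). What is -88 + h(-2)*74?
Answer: -958/5 ≈ -191.60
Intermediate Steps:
h(O) = (9 + O)/(-3 + O)
-88 + h(-2)*74 = -88 + ((9 - 2)/(-3 - 2))*74 = -88 + (7/(-5))*74 = -88 - 1/5*7*74 = -88 - 7/5*74 = -88 - 518/5 = -958/5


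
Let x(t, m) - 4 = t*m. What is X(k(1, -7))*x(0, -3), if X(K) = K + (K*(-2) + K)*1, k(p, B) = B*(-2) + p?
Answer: 0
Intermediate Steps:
x(t, m) = 4 + m*t (x(t, m) = 4 + t*m = 4 + m*t)
k(p, B) = p - 2*B (k(p, B) = -2*B + p = p - 2*B)
X(K) = 0 (X(K) = K + (-2*K + K)*1 = K - K*1 = K - K = 0)
X(k(1, -7))*x(0, -3) = 0*(4 - 3*0) = 0*(4 + 0) = 0*4 = 0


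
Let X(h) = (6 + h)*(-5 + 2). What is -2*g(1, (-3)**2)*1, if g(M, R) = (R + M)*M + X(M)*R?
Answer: 358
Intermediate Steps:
X(h) = -18 - 3*h (X(h) = (6 + h)*(-3) = -18 - 3*h)
g(M, R) = M*(M + R) + R*(-18 - 3*M) (g(M, R) = (R + M)*M + (-18 - 3*M)*R = (M + R)*M + R*(-18 - 3*M) = M*(M + R) + R*(-18 - 3*M))
-2*g(1, (-3)**2)*1 = -2*(1**2 - 18*(-3)**2 - 2*1*(-3)**2)*1 = -2*(1 - 18*9 - 2*1*9)*1 = -2*(1 - 162 - 18)*1 = -2*(-179)*1 = 358*1 = 358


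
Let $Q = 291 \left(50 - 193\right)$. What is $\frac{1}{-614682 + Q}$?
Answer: $- \frac{1}{656295} \approx -1.5237 \cdot 10^{-6}$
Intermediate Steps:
$Q = -41613$ ($Q = 291 \left(-143\right) = -41613$)
$\frac{1}{-614682 + Q} = \frac{1}{-614682 - 41613} = \frac{1}{-656295} = - \frac{1}{656295}$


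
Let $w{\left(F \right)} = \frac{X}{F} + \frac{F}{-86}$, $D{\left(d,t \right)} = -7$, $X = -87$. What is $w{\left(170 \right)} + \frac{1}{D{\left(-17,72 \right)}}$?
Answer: $- \frac{134647}{51170} \approx -2.6314$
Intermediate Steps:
$w{\left(F \right)} = - \frac{87}{F} - \frac{F}{86}$ ($w{\left(F \right)} = - \frac{87}{F} + \frac{F}{-86} = - \frac{87}{F} + F \left(- \frac{1}{86}\right) = - \frac{87}{F} - \frac{F}{86}$)
$w{\left(170 \right)} + \frac{1}{D{\left(-17,72 \right)}} = \left(- \frac{87}{170} - \frac{85}{43}\right) + \frac{1}{-7} = \left(\left(-87\right) \frac{1}{170} - \frac{85}{43}\right) - \frac{1}{7} = \left(- \frac{87}{170} - \frac{85}{43}\right) - \frac{1}{7} = - \frac{18191}{7310} - \frac{1}{7} = - \frac{134647}{51170}$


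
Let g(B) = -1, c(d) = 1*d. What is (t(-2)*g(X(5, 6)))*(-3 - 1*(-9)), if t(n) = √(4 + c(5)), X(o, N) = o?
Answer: -18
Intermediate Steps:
c(d) = d
t(n) = 3 (t(n) = √(4 + 5) = √9 = 3)
(t(-2)*g(X(5, 6)))*(-3 - 1*(-9)) = (3*(-1))*(-3 - 1*(-9)) = -3*(-3 + 9) = -3*6 = -18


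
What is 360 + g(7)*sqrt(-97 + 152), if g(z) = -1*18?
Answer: 360 - 18*sqrt(55) ≈ 226.51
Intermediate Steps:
g(z) = -18
360 + g(7)*sqrt(-97 + 152) = 360 - 18*sqrt(-97 + 152) = 360 - 18*sqrt(55)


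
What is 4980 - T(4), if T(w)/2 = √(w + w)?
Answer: 4980 - 4*√2 ≈ 4974.3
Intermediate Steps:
T(w) = 2*√2*√w (T(w) = 2*√(w + w) = 2*√(2*w) = 2*(√2*√w) = 2*√2*√w)
4980 - T(4) = 4980 - 2*√2*√4 = 4980 - 2*√2*2 = 4980 - 4*√2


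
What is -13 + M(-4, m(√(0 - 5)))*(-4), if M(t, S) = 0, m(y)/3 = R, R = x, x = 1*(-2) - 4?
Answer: -13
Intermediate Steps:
x = -6 (x = -2 - 4 = -6)
R = -6
m(y) = -18 (m(y) = 3*(-6) = -18)
-13 + M(-4, m(√(0 - 5)))*(-4) = -13 + 0*(-4) = -13 + 0 = -13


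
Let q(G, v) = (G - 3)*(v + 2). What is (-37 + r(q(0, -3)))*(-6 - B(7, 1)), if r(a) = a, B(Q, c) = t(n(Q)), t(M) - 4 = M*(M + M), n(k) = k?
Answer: 3672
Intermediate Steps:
q(G, v) = (-3 + G)*(2 + v)
t(M) = 4 + 2*M**2 (t(M) = 4 + M*(M + M) = 4 + M*(2*M) = 4 + 2*M**2)
B(Q, c) = 4 + 2*Q**2
(-37 + r(q(0, -3)))*(-6 - B(7, 1)) = (-37 + (-6 - 3*(-3) + 2*0 + 0*(-3)))*(-6 - (4 + 2*7**2)) = (-37 + (-6 + 9 + 0 + 0))*(-6 - (4 + 2*49)) = (-37 + 3)*(-6 - (4 + 98)) = -34*(-6 - 1*102) = -34*(-6 - 102) = -34*(-108) = 3672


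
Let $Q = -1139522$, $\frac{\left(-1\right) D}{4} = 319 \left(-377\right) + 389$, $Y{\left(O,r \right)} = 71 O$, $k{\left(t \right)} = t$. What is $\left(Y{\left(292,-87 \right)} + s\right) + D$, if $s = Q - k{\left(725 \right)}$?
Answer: $-640019$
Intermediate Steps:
$D = 479496$ ($D = - 4 \left(319 \left(-377\right) + 389\right) = - 4 \left(-120263 + 389\right) = \left(-4\right) \left(-119874\right) = 479496$)
$s = -1140247$ ($s = -1139522 - 725 = -1140247$)
$\left(Y{\left(292,-87 \right)} + s\right) + D = \left(71 \cdot 292 - 1140247\right) + 479496 = \left(20732 - 1140247\right) + 479496 = -1119515 + 479496 = -640019$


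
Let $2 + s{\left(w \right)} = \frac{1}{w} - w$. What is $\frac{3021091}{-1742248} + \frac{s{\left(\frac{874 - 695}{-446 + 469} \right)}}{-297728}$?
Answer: $- \frac{231438843325563}{133472113977728} \approx -1.734$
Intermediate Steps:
$s{\left(w \right)} = -2 + \frac{1}{w} - w$ ($s{\left(w \right)} = -2 - \left(w - \frac{1}{w}\right) = -2 + \frac{1}{w} - w$)
$\frac{3021091}{-1742248} + \frac{s{\left(\frac{874 - 695}{-446 + 469} \right)}}{-297728} = \frac{3021091}{-1742248} + \frac{-2 + \frac{1}{\left(874 - 695\right) \frac{1}{-446 + 469}} - \frac{874 - 695}{-446 + 469}}{-297728} = 3021091 \left(- \frac{1}{1742248}\right) + \left(-2 + \frac{1}{179 \cdot \frac{1}{23}} - \frac{179}{23}\right) \left(- \frac{1}{297728}\right) = - \frac{3021091}{1742248} + \left(-2 + \frac{1}{179 \cdot \frac{1}{23}} - 179 \cdot \frac{1}{23}\right) \left(- \frac{1}{297728}\right) = - \frac{3021091}{1742248} + \left(-2 + \frac{1}{\frac{179}{23}} - \frac{179}{23}\right) \left(- \frac{1}{297728}\right) = - \frac{3021091}{1742248} + \left(-2 + \frac{23}{179} - \frac{179}{23}\right) \left(- \frac{1}{297728}\right) = - \frac{3021091}{1742248} - - \frac{19873}{612873088} = - \frac{3021091}{1742248} + \frac{19873}{612873088} = - \frac{231438843325563}{133472113977728}$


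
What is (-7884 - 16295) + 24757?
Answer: 578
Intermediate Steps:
(-7884 - 16295) + 24757 = -24179 + 24757 = 578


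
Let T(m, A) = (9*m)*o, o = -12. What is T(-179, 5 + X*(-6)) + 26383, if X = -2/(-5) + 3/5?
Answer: 45715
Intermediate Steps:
X = 1 (X = -2*(-⅕) + 3*(⅕) = ⅖ + ⅗ = 1)
T(m, A) = -108*m (T(m, A) = (9*m)*(-12) = -108*m)
T(-179, 5 + X*(-6)) + 26383 = -108*(-179) + 26383 = 19332 + 26383 = 45715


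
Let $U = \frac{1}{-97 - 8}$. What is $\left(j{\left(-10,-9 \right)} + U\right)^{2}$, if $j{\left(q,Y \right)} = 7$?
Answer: $\frac{538756}{11025} \approx 48.867$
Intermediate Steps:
$U = - \frac{1}{105}$ ($U = \frac{1}{-105} = - \frac{1}{105} \approx -0.0095238$)
$\left(j{\left(-10,-9 \right)} + U\right)^{2} = \left(7 - \frac{1}{105}\right)^{2} = \left(\frac{734}{105}\right)^{2} = \frac{538756}{11025}$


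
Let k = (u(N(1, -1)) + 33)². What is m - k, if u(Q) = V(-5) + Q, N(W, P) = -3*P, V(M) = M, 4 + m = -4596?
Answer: -5561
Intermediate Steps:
m = -4600 (m = -4 - 4596 = -4600)
u(Q) = -5 + Q
k = 961 (k = ((-5 - 3*(-1)) + 33)² = ((-5 + 3) + 33)² = (-2 + 33)² = 31² = 961)
m - k = -4600 - 1*961 = -4600 - 961 = -5561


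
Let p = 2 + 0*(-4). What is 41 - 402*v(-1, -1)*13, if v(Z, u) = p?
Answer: -10411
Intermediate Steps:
p = 2 (p = 2 + 0 = 2)
v(Z, u) = 2
41 - 402*v(-1, -1)*13 = 41 - 804*13 = 41 - 402*26 = 41 - 10452 = -10411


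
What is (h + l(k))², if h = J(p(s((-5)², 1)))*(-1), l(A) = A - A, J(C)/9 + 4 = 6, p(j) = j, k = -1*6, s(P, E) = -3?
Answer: 324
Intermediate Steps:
k = -6
J(C) = 18 (J(C) = -36 + 9*6 = -36 + 54 = 18)
l(A) = 0
h = -18 (h = 18*(-1) = -18)
(h + l(k))² = (-18 + 0)² = (-18)² = 324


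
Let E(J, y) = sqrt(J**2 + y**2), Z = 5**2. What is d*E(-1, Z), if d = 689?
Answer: 689*sqrt(626) ≈ 17239.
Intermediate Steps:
Z = 25
d*E(-1, Z) = 689*sqrt((-1)**2 + 25**2) = 689*sqrt(1 + 625) = 689*sqrt(626)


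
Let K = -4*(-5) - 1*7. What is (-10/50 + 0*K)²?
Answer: 1/25 ≈ 0.040000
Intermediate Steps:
K = 13 (K = 20 - 7 = 13)
(-10/50 + 0*K)² = (-10/50 + 0*13)² = (-10*1/50 + 0)² = (-⅕ + 0)² = (-⅕)² = 1/25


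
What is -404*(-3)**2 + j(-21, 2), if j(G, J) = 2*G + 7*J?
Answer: -3664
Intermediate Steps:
-404*(-3)**2 + j(-21, 2) = -404*(-3)**2 + (2*(-21) + 7*2) = -404*9 + (-42 + 14) = -3636 - 28 = -3664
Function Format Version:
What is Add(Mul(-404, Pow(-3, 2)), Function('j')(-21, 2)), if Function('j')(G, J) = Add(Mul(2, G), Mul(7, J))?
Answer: -3664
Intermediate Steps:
Add(Mul(-404, Pow(-3, 2)), Function('j')(-21, 2)) = Add(Mul(-404, Pow(-3, 2)), Add(Mul(2, -21), Mul(7, 2))) = Add(Mul(-404, 9), Add(-42, 14)) = Add(-3636, -28) = -3664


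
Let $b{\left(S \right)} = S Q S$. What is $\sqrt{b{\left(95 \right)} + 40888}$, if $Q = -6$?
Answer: $i \sqrt{13262} \approx 115.16 i$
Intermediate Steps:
$b{\left(S \right)} = - 6 S^{2}$ ($b{\left(S \right)} = S \left(-6\right) S = - 6 S S = - 6 S^{2}$)
$\sqrt{b{\left(95 \right)} + 40888} = \sqrt{- 6 \cdot 95^{2} + 40888} = \sqrt{\left(-6\right) 9025 + 40888} = \sqrt{-54150 + 40888} = \sqrt{-13262} = i \sqrt{13262}$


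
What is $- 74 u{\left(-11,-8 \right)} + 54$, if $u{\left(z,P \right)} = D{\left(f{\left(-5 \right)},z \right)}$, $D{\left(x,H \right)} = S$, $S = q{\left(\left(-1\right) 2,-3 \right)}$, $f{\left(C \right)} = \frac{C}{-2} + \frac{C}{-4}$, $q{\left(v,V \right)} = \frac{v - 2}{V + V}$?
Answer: $\frac{14}{3} \approx 4.6667$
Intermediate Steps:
$q{\left(v,V \right)} = \frac{-2 + v}{2 V}$
$f{\left(C \right)} = - \frac{3 C}{4}$ ($f{\left(C \right)} = C \left(- \frac{1}{2}\right) + C \left(- \frac{1}{4}\right) = - \frac{C}{2} - \frac{C}{4} = - \frac{3 C}{4}$)
$S = \frac{2}{3}$ ($S = \frac{-2 - 2}{2 \left(-3\right)} = \frac{1}{2} \left(- \frac{1}{3}\right) \left(-2 - 2\right) = \frac{1}{2} \left(- \frac{1}{3}\right) \left(-4\right) = \frac{2}{3} \approx 0.66667$)
$D{\left(x,H \right)} = \frac{2}{3}$
$u{\left(z,P \right)} = \frac{2}{3}$
$- 74 u{\left(-11,-8 \right)} + 54 = \left(-74\right) \frac{2}{3} + 54 = - \frac{148}{3} + 54 = \frac{14}{3}$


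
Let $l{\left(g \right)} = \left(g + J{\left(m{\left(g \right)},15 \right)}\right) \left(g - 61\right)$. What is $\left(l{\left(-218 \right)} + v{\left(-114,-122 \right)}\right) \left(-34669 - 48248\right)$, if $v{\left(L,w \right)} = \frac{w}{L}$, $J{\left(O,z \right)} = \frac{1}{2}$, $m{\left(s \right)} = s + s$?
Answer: $- \frac{191204584353}{38} \approx -5.0317 \cdot 10^{9}$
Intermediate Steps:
$m{\left(s \right)} = 2 s$
$J{\left(O,z \right)} = \frac{1}{2}$
$l{\left(g \right)} = \left(\frac{1}{2} + g\right) \left(-61 + g\right)$ ($l{\left(g \right)} = \left(g + \frac{1}{2}\right) \left(g - 61\right) = \left(\frac{1}{2} + g\right) \left(-61 + g\right)$)
$\left(l{\left(-218 \right)} + v{\left(-114,-122 \right)}\right) \left(-34669 - 48248\right) = \left(\left(- \frac{61}{2} + \left(-218\right)^{2} - -13189\right) - \frac{122}{-114}\right) \left(-34669 - 48248\right) = \left(\left(- \frac{61}{2} + 47524 + 13189\right) - - \frac{61}{57}\right) \left(-82917\right) = \left(\frac{121365}{2} + \frac{61}{57}\right) \left(-82917\right) = \frac{6917927}{114} \left(-82917\right) = - \frac{191204584353}{38}$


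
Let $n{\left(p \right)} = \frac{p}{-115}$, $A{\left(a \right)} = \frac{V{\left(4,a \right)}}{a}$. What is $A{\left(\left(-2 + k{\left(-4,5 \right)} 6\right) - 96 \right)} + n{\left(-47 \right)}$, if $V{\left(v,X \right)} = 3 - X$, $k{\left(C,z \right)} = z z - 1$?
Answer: $- \frac{121}{230} \approx -0.52609$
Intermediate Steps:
$k{\left(C,z \right)} = -1 + z^{2}$ ($k{\left(C,z \right)} = z^{2} - 1 = -1 + z^{2}$)
$A{\left(a \right)} = \frac{3 - a}{a}$
$n{\left(p \right)} = - \frac{p}{115}$ ($n{\left(p \right)} = p \left(- \frac{1}{115}\right) = - \frac{p}{115}$)
$A{\left(\left(-2 + k{\left(-4,5 \right)} 6\right) - 96 \right)} + n{\left(-47 \right)} = \frac{3 - \left(\left(-2 + \left(-1 + 5^{2}\right) 6\right) - 96\right)}{\left(-2 + \left(-1 + 5^{2}\right) 6\right) - 96} - - \frac{47}{115} = \frac{3 - \left(\left(-2 + \left(-1 + 25\right) 6\right) - 96\right)}{\left(-2 + \left(-1 + 25\right) 6\right) - 96} + \frac{47}{115} = \frac{3 - \left(\left(-2 + 24 \cdot 6\right) - 96\right)}{\left(-2 + 24 \cdot 6\right) - 96} + \frac{47}{115} = \frac{3 - \left(\left(-2 + 144\right) - 96\right)}{\left(-2 + 144\right) - 96} + \frac{47}{115} = \frac{3 - \left(142 - 96\right)}{142 - 96} + \frac{47}{115} = \frac{3 - 46}{46} + \frac{47}{115} = \frac{1}{46} \left(-43\right) + \frac{47}{115} = - \frac{43}{46} + \frac{47}{115} = - \frac{121}{230}$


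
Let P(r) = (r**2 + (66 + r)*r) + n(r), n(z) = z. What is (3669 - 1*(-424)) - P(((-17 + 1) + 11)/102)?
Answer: 10654423/2601 ≈ 4096.3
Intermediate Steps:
P(r) = r + r**2 + r*(66 + r) (P(r) = (r**2 + (66 + r)*r) + r = (r**2 + r*(66 + r)) + r = r + r**2 + r*(66 + r))
(3669 - 1*(-424)) - P(((-17 + 1) + 11)/102) = (3669 - 1*(-424)) - ((-17 + 1) + 11)/102*(67 + 2*(((-17 + 1) + 11)/102)) = (3669 + 424) - (-16 + 11)*(1/102)*(67 + 2*((-16 + 11)*(1/102))) = 4093 - (-5*1/102)*(67 + 2*(-5*1/102)) = 4093 - (-5)*(67 + 2*(-5/102))/102 = 4093 - (-5)*(67 - 5/51)/102 = 4093 - (-5)*3412/(102*51) = 4093 - 1*(-8530/2601) = 4093 + 8530/2601 = 10654423/2601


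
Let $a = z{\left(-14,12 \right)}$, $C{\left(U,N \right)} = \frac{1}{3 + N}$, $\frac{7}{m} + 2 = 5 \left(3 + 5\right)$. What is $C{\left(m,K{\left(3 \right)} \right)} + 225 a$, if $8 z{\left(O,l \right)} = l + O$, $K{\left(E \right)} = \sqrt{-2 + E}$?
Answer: $-56$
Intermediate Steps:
$m = \frac{7}{38}$ ($m = \frac{7}{-2 + 5 \left(3 + 5\right)} = \frac{7}{-2 + 5 \cdot 8} = \frac{7}{-2 + 40} = \frac{7}{38} \approx 0.18421$)
$z{\left(O,l \right)} = \frac{O}{8} + \frac{l}{8}$ ($z{\left(O,l \right)} = \frac{l + O}{8} = \frac{O + l}{8} = \frac{O}{8} + \frac{l}{8}$)
$a = - \frac{1}{4}$ ($a = \frac{1}{8} \left(-14\right) + \frac{1}{8} \cdot 12 = - \frac{7}{4} + \frac{3}{2} = - \frac{1}{4} \approx -0.25$)
$C{\left(m,K{\left(3 \right)} \right)} + 225 a = \frac{1}{3 + \sqrt{-2 + 3}} + 225 \left(- \frac{1}{4}\right) = \frac{1}{3 + \sqrt{1}} - \frac{225}{4} = \frac{1}{3 + 1} - \frac{225}{4} = \frac{1}{4} - \frac{225}{4} = -56$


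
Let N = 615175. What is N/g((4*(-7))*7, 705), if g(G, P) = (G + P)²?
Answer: 615175/259081 ≈ 2.3745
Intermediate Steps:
N/g((4*(-7))*7, 705) = 615175/(((4*(-7))*7 + 705)²) = 615175/((-28*7 + 705)²) = 615175/((-196 + 705)²) = 615175/(509²) = 615175/259081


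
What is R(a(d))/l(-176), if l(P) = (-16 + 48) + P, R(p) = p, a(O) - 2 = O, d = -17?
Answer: 5/48 ≈ 0.10417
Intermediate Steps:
a(O) = 2 + O
l(P) = 32 + P
R(a(d))/l(-176) = (2 - 17)/(32 - 176) = -15/(-144) = -15*(-1/144) = 5/48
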